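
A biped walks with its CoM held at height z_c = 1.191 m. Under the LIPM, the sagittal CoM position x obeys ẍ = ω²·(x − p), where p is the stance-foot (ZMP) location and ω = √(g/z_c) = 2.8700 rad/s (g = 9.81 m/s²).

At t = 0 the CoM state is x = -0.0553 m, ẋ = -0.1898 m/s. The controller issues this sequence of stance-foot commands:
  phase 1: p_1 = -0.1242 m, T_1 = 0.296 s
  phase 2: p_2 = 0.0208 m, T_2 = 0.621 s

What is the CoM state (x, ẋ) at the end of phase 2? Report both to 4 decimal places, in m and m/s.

phase 1: p=-0.1242, T=0.296, ωT=0.849520, cosh=1.383072, sinh=0.955452; start (x,ẋ)=(-0.055300, -0.189800) → end (x,ẋ)=(-0.092093, -0.073573)
phase 2: p=0.0208, T=0.621, ωT=1.782270, cosh=3.055794, sinh=2.887538; start (x,ẋ)=(-0.092093, -0.073573) → end (x,ẋ)=(-0.398199, -1.160392)

x = -0.3982, ẋ = -1.1604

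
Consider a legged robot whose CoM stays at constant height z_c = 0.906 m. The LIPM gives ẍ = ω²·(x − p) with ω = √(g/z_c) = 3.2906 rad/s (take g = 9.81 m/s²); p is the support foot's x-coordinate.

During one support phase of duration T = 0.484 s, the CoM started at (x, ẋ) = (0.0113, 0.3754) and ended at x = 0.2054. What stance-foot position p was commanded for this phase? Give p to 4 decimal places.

ωT = 3.2906·0.484 = 1.592650; cosh(ωT) = 2.560074, sinh(ωT) = 2.356689
x(T) = p + (x₀−p)·cosh(ωT) + (ẋ₀/ω)·sinh(ωT) ⇒ p·(1 − cosh) = x(T) − x₀·cosh − (ẋ₀/ω)·sinh
numerator   = 0.2054 − (0.0113)·2.560074 − (0.3754/3.2906)·2.356689 = -0.092386
denominator = 1 − 2.560074 = -1.560074
p = -0.092386 / -1.560074 = 0.0592

p = 0.0592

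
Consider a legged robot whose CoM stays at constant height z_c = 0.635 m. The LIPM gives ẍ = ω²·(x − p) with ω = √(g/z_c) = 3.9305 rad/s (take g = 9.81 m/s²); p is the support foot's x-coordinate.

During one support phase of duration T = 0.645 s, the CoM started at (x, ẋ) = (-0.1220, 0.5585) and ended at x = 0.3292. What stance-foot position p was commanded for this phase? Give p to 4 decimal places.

p = -0.0398

ωT = 3.9305·0.645 = 2.535172; cosh(ωT) = 6.348928, sinh(ωT) = 6.269680
x(T) = p + (x₀−p)·cosh(ωT) + (ẋ₀/ω)·sinh(ωT) ⇒ p·(1 − cosh) = x(T) − x₀·cosh − (ẋ₀/ω)·sinh
numerator   = 0.3292 − (-0.1220)·6.348928 − (0.5585/3.9305)·6.269680 = 0.212886
denominator = 1 − 6.348928 = -5.348928
p = 0.212886 / -5.348928 = -0.0398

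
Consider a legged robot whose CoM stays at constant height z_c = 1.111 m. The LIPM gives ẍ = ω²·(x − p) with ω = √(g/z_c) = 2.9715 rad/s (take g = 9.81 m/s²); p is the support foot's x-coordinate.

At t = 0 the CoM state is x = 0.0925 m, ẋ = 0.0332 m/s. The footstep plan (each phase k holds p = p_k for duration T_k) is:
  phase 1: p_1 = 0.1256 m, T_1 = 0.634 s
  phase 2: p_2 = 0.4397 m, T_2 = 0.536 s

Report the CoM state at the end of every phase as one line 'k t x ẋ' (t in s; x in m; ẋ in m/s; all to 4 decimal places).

phase 1: p=0.1256, T=0.634, ωT=1.883931, cosh=3.365654, sinh=3.213663; start (x,ẋ)=(0.092500, 0.033200) → end (x,ẋ)=(0.050102, -0.204345)
phase 2: p=0.4397, T=0.536, ωT=1.592724, cosh=2.560248, sinh=2.356877; start (x,ẋ)=(0.050102, -0.204345) → end (x,ẋ)=(-0.719845, -3.251706)

1 0.6340 0.0501 -0.2043
2 1.1700 -0.7198 -3.2517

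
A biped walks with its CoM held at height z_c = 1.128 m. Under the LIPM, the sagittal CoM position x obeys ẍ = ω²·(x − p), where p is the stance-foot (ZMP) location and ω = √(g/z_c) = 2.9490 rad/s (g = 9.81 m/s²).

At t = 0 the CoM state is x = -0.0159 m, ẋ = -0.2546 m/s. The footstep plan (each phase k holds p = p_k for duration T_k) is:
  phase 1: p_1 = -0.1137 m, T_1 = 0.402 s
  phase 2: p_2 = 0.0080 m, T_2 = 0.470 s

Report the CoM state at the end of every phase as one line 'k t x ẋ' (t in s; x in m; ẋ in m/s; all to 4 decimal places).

1 0.4020 -0.0668 -0.0276
2 0.8720 -0.1685 -0.4722

phase 1: p=-0.1137, T=0.402, ωT=1.185498, cosh=1.788955, sinh=1.483361; start (x,ẋ)=(-0.015900, -0.254600) → end (x,ẋ)=(-0.066805, -0.027649)
phase 2: p=0.0080, T=0.470, ωT=1.386030, cosh=2.124504, sinh=1.874438; start (x,ẋ)=(-0.066805, -0.027649) → end (x,ẋ)=(-0.168498, -0.472242)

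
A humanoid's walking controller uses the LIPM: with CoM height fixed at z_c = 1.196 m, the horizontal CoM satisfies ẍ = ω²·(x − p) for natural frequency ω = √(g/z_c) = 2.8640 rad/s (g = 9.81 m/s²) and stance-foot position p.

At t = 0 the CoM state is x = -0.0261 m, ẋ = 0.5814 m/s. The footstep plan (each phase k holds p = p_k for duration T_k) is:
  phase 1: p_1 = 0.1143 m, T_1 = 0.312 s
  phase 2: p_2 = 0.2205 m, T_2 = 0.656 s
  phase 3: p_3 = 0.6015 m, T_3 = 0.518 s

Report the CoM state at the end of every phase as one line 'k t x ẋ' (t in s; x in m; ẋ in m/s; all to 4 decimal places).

1 0.3120 0.1205 0.4203
2 0.9680 0.3548 0.4926
3 1.4860 0.3893 -0.3358

phase 1: p=0.1143, T=0.312, ωT=0.893568, cosh=1.426513, sinh=1.017320; start (x,ẋ)=(-0.026100, 0.581400) → end (x,ẋ)=(0.120536, 0.420305)
phase 2: p=0.2205, T=0.656, ωT=1.878784, cosh=3.349158, sinh=3.196382; start (x,ẋ)=(0.120536, 0.420305) → end (x,ẋ)=(0.354789, 0.492556)
phase 3: p=0.6015, T=0.518, ωT=1.483552, cosh=2.317704, sinh=2.090873; start (x,ẋ)=(0.354789, 0.492556) → end (x,ẋ)=(0.389290, -0.335769)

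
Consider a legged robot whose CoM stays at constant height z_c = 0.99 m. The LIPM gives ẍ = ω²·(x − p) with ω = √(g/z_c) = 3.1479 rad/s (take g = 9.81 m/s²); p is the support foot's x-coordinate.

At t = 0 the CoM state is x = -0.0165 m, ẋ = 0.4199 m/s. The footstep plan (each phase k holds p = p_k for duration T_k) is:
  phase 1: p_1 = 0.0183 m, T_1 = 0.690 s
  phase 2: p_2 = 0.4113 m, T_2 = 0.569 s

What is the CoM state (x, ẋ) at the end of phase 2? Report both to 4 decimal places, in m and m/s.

x = 1.7928, ẋ = 4.5653

phase 1: p=0.0183, T=0.690, ωT=2.172051, cosh=4.445105, sinh=4.331161; start (x,ẋ)=(-0.016500, 0.419900) → end (x,ẋ)=(0.441346, 1.392034)
phase 2: p=0.4113, T=0.569, ωT=1.791155, cosh=3.081571, sinh=2.914804; start (x,ẋ)=(0.441346, 1.392034) → end (x,ẋ)=(1.792846, 4.565341)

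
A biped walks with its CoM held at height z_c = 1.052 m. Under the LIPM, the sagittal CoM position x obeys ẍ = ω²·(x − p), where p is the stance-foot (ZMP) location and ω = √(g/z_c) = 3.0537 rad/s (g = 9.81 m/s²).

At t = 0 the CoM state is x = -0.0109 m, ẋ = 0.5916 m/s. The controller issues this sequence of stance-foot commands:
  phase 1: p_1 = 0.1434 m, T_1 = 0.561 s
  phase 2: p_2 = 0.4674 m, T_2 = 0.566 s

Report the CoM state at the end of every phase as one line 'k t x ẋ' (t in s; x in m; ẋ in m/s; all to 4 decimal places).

1 0.5610 0.2214 0.4297
2 1.1270 0.1366 -0.8006

phase 1: p=0.1434, T=0.561, ωT=1.713126, cosh=2.863286, sinh=2.682985; start (x,ẋ)=(-0.010900, 0.591600) → end (x,ẋ)=(0.221375, 0.429735)
phase 2: p=0.4674, T=0.566, ωT=1.728394, cosh=2.904586, sinh=2.727017; start (x,ẋ)=(0.221375, 0.429735) → end (x,ẋ)=(0.136563, -0.800564)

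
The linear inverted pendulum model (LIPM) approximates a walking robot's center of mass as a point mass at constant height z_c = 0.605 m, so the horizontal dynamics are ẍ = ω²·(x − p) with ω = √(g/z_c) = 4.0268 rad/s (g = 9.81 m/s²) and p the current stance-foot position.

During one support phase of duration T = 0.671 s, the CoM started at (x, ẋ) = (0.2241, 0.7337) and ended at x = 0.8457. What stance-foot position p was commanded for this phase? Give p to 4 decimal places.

ωT = 4.0268·0.671 = 2.701983; cosh(ωT) = 7.488168, sinh(ωT) = 7.421096
x(T) = p + (x₀−p)·cosh(ωT) + (ẋ₀/ω)·sinh(ωT) ⇒ p·(1 − cosh) = x(T) − x₀·cosh − (ẋ₀/ω)·sinh
numerator   = 0.8457 − (0.2241)·7.488168 − (0.7337/4.0268)·7.421096 = -2.184554
denominator = 1 − 7.488168 = -6.488168
p = -2.184554 / -6.488168 = 0.3367

p = 0.3367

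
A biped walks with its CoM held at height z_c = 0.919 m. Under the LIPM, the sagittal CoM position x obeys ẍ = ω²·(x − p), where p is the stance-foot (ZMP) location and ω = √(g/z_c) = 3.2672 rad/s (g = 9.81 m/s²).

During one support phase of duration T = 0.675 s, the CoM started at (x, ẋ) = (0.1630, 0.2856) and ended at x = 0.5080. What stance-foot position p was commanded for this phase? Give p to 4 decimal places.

p = 0.1760

ωT = 3.2672·0.675 = 2.205360; cosh(ωT) = 4.591864, sinh(ωT) = 4.481653
x(T) = p + (x₀−p)·cosh(ωT) + (ẋ₀/ω)·sinh(ωT) ⇒ p·(1 − cosh) = x(T) − x₀·cosh − (ẋ₀/ω)·sinh
numerator   = 0.5080 − (0.1630)·4.591864 − (0.2856/3.2672)·4.481653 = -0.632234
denominator = 1 − 4.591864 = -3.591864
p = -0.632234 / -3.591864 = 0.1760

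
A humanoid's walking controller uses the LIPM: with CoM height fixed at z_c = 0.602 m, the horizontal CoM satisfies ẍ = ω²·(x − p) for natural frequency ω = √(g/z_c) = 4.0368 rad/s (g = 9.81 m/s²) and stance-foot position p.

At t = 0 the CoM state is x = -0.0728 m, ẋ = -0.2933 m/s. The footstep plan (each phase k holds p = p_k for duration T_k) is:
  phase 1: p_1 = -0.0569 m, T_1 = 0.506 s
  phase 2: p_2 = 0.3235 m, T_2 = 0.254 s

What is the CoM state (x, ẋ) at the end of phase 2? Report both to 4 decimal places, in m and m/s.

phase 1: p=-0.0569, T=0.506, ωT=2.042621, cosh=3.920240, sinh=3.790551; start (x,ẋ)=(-0.072800, -0.293300) → end (x,ẋ)=(-0.394640, -1.393103)
phase 2: p=0.3235, T=0.254, ωT=1.025347, cosh=1.573368, sinh=1.214696; start (x,ẋ)=(-0.394640, -1.393103) → end (x,ẋ)=(-1.225591, -5.713253)

x = -1.2256, ẋ = -5.7133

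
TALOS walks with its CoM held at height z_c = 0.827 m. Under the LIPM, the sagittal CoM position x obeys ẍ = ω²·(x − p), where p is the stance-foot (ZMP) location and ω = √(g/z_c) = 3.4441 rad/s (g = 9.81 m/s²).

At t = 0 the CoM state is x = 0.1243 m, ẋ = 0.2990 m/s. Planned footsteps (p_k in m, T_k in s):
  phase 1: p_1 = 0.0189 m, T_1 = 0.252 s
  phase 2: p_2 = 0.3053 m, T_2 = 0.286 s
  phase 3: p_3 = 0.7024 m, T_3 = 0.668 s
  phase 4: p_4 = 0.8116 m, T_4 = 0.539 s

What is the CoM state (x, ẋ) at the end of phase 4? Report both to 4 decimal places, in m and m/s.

x = 2.4300, ẋ = 5.6598

phase 1: p=0.0189, T=0.252, ωT=0.867913, cosh=1.400881, sinh=0.981054; start (x,ẋ)=(0.124300, 0.299000) → end (x,ẋ)=(0.251723, 0.774994)
phase 2: p=0.3053, T=0.286, ωT=0.985013, cosh=1.525640, sinh=1.152206; start (x,ẋ)=(0.251723, 0.774994) → end (x,ẋ)=(0.482831, 0.969753)
phase 3: p=0.7024, T=0.668, ωT=2.300659, cosh=5.040474, sinh=4.940281; start (x,ẋ)=(0.482831, 0.969753) → end (x,ẋ)=(0.986701, 1.152089)
phase 4: p=0.8116, T=0.539, ωT=1.856370, cosh=3.278350, sinh=3.122111; start (x,ẋ)=(0.986701, 1.152089) → end (x,ẋ)=(2.430021, 5.659782)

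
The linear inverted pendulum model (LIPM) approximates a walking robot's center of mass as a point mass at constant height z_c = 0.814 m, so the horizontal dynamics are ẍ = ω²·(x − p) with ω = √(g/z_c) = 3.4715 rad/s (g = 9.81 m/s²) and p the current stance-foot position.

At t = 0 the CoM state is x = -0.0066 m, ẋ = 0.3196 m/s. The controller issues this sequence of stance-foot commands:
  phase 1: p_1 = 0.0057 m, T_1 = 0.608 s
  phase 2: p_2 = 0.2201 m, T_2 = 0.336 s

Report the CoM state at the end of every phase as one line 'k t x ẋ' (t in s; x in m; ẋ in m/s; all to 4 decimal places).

phase 1: p=0.0057, T=0.608, ωT=2.110672, cosh=4.187471, sinh=4.066315; start (x,ẋ)=(-0.006600, 0.319600) → end (x,ẋ)=(0.328555, 1.164686)
phase 2: p=0.2201, T=0.336, ωT=1.166424, cosh=1.760985, sinh=1.449506; start (x,ẋ)=(0.328555, 1.164686) → end (x,ẋ)=(0.897396, 2.596737)

1 0.6080 0.3286 1.1647
2 0.9440 0.8974 2.5967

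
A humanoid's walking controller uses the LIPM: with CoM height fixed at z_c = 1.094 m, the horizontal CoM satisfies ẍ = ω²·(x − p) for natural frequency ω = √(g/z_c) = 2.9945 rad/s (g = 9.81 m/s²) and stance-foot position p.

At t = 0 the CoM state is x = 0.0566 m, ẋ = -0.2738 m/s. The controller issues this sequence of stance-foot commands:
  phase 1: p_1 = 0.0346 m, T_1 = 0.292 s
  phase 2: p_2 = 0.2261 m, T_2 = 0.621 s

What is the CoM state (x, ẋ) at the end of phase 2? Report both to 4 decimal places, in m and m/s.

phase 1: p=0.0346, T=0.292, ωT=0.874394, cosh=1.407268, sinh=0.990154; start (x,ẋ)=(0.056600, -0.273800) → end (x,ẋ)=(-0.024974, -0.320080)
phase 2: p=0.2261, T=0.621, ωT=1.859584, cosh=3.288403, sinh=3.132665; start (x,ẋ)=(-0.024974, -0.320080) → end (x,ẋ)=(-0.934381, -3.407819)

x = -0.9344, ẋ = -3.4078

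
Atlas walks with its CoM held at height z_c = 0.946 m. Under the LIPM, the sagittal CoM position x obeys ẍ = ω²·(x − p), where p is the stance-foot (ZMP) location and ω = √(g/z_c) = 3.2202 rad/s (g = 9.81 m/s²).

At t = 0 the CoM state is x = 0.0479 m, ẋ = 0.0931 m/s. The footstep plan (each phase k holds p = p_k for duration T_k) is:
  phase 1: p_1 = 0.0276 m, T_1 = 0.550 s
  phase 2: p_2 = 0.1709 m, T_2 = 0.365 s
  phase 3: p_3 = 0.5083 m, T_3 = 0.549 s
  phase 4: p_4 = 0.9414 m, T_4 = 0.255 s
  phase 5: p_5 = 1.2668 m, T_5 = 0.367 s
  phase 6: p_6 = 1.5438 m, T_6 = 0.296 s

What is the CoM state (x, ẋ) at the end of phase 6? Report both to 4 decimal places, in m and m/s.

phase 1: p=0.0276, T=0.550, ωT=1.771110, cosh=3.023759, sinh=2.853615; start (x,ẋ)=(0.047900, 0.093100) → end (x,ẋ)=(0.171484, 0.468053)
phase 2: p=0.1709, T=0.365, ωT=1.175373, cosh=1.774027, sinh=1.465324; start (x,ẋ)=(0.171484, 0.468053) → end (x,ẋ)=(0.384919, 0.833094)
phase 3: p=0.5083, T=0.549, ωT=1.767890, cosh=3.014585, sinh=2.843892; start (x,ẋ)=(0.384919, 0.833094) → end (x,ẋ)=(0.872098, 1.381522)
phase 4: p=0.9414, T=0.255, ωT=0.821151, cosh=1.356520, sinh=0.916595; start (x,ẋ)=(0.872098, 1.381522) → end (x,ẋ)=(1.240625, 1.669508)
phase 5: p=1.2668, T=0.367, ωT=1.181813, cosh=1.783502, sinh=1.476780; start (x,ẋ)=(1.240625, 1.669508) → end (x,ẋ)=(1.985752, 2.853096)
phase 6: p=1.5438, T=0.296, ωT=0.953179, cosh=1.489728, sinh=1.104215; start (x,ẋ)=(1.985752, 2.853096) → end (x,ẋ)=(3.180522, 5.821827)

x = 3.1805, ẋ = 5.8218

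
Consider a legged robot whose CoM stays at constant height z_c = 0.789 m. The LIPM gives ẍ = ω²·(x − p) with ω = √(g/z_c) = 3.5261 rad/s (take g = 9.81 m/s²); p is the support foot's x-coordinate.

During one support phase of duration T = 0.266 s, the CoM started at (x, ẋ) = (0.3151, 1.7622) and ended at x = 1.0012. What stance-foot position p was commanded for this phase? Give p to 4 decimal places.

p = 0.0075

ωT = 3.5261·0.266 = 0.937943; cosh(ωT) = 1.473076, sinh(ωT) = 1.081644
x(T) = p + (x₀−p)·cosh(ωT) + (ẋ₀/ω)·sinh(ωT) ⇒ p·(1 − cosh) = x(T) − x₀·cosh − (ẋ₀/ω)·sinh
numerator   = 1.0012 − (0.3151)·1.473076 − (1.7622/3.5261)·1.081644 = -0.003527
denominator = 1 − 1.473076 = -0.473076
p = -0.003527 / -0.473076 = 0.0075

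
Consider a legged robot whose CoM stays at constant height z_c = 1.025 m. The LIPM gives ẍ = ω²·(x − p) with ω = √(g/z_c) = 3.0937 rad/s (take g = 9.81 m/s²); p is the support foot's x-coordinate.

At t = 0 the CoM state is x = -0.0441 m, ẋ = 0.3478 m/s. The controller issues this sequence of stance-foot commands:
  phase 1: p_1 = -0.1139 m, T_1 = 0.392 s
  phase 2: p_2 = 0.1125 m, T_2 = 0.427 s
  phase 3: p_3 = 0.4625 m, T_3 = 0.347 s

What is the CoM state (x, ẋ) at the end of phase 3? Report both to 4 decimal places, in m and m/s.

x = 1.9976, ẋ = 5.1866

phase 1: p=-0.1139, T=0.392, ωT=1.212730, cosh=1.830019, sinh=1.532635; start (x,ẋ)=(-0.044100, 0.347800) → end (x,ẋ)=(0.186137, 0.967438)
phase 2: p=0.1125, T=0.427, ωT=1.321010, cosh=2.007035, sinh=1.740169; start (x,ẋ)=(0.186137, 0.967438) → end (x,ẋ)=(0.804465, 2.338112)
phase 3: p=0.4625, T=0.347, ωT=1.073514, cosh=1.633724, sinh=1.291918; start (x,ẋ)=(0.804465, 2.338112) → end (x,ẋ)=(1.997563, 5.186596)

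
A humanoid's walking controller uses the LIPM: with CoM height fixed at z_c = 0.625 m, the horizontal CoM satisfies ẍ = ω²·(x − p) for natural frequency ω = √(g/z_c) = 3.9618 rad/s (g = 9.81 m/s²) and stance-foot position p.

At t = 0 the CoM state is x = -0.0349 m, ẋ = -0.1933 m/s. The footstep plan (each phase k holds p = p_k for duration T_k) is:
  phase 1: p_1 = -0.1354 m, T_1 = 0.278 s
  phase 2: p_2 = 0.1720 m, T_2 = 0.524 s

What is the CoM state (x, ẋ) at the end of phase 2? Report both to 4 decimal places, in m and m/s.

phase 1: p=-0.1354, T=0.278, ωT=1.101380, cosh=1.670364, sinh=1.337952; start (x,ẋ)=(-0.034900, -0.193300) → end (x,ẋ)=(-0.032808, 0.209839)
phase 2: p=0.1720, T=0.524, ωT=2.075983, cosh=4.048907, sinh=3.923474; start (x,ẋ)=(-0.032808, 0.209839) → end (x,ẋ)=(-0.449441, -2.333928)

x = -0.4494, ẋ = -2.3339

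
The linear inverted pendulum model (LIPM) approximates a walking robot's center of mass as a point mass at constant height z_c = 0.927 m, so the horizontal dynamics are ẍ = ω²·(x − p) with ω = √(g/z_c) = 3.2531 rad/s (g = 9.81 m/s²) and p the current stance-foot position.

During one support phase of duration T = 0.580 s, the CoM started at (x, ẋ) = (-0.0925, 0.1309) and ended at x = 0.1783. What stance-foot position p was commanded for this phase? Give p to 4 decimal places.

ωT = 3.2531·0.580 = 1.886798; cosh(ωT) = 3.374882, sinh(ωT) = 3.223326
x(T) = p + (x₀−p)·cosh(ωT) + (ẋ₀/ω)·sinh(ωT) ⇒ p·(1 − cosh) = x(T) − x₀·cosh − (ẋ₀/ω)·sinh
numerator   = 0.1783 − (-0.0925)·3.374882 − (0.1309/3.2531)·3.223326 = 0.360775
denominator = 1 − 3.374882 = -2.374882
p = 0.360775 / -2.374882 = -0.1519

p = -0.1519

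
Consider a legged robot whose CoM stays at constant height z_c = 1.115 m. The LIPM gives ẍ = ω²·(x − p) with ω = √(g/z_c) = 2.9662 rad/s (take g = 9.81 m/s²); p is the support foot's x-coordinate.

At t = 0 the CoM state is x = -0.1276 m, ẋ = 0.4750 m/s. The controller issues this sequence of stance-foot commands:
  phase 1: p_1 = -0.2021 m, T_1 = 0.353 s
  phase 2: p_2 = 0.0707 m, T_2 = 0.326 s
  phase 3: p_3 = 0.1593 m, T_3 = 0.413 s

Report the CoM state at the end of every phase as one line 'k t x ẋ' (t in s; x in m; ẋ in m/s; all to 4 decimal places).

phase 1: p=-0.2021, T=0.353, ωT=1.047069, cosh=1.600126, sinh=1.249161; start (x,ẋ)=(-0.127600, 0.475000) → end (x,ẋ)=(0.117147, 1.036102)
phase 2: p=0.0707, T=0.326, ωT=0.966981, cosh=1.505111, sinh=1.124882; start (x,ẋ)=(0.117147, 1.036102) → end (x,ẋ)=(0.533532, 1.714424)
phase 3: p=0.1593, T=0.413, ωT=1.225041, cosh=1.849025, sinh=1.555279; start (x,ẋ)=(0.533532, 1.714424) → end (x,ẋ)=(1.750195, 4.896446)

1 0.3530 0.1171 1.0361
2 0.6790 0.5335 1.7144
3 1.0920 1.7502 4.8964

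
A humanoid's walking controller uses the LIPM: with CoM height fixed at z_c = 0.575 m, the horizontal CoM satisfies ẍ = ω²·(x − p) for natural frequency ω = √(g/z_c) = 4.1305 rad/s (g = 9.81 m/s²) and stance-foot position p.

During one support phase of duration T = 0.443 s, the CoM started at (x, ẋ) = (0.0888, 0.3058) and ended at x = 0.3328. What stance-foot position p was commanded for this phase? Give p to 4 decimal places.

ωT = 4.1305·0.443 = 1.829811; cosh(ωT) = 3.196578, sinh(ωT) = 3.036134
x(T) = p + (x₀−p)·cosh(ωT) + (ẋ₀/ω)·sinh(ωT) ⇒ p·(1 − cosh) = x(T) − x₀·cosh − (ẋ₀/ω)·sinh
numerator   = 0.3328 − (0.0888)·3.196578 − (0.3058/4.1305)·3.036134 = -0.175835
denominator = 1 − 3.196578 = -2.196578
p = -0.175835 / -2.196578 = 0.0800

p = 0.0800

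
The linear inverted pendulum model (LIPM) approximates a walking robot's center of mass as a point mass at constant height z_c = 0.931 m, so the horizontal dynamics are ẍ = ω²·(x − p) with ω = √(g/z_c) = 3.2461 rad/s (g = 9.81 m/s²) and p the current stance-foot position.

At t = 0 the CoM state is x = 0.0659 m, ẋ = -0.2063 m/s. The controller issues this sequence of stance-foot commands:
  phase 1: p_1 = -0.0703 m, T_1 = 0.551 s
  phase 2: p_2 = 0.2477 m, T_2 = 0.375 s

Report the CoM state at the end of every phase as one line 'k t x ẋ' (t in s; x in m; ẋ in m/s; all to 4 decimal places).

phase 1: p=-0.0703, T=0.551, ωT=1.788601, cosh=3.074137, sinh=2.906943; start (x,ẋ)=(0.065900, -0.206300) → end (x,ẋ)=(0.163652, 0.651020)
phase 2: p=0.2477, T=0.375, ωT=1.217288, cosh=1.837022, sinh=1.540990; start (x,ẋ)=(0.163652, 0.651020) → end (x,ẋ)=(0.402354, 0.775512)

1 0.5510 0.1637 0.6510
2 0.9260 0.4024 0.7755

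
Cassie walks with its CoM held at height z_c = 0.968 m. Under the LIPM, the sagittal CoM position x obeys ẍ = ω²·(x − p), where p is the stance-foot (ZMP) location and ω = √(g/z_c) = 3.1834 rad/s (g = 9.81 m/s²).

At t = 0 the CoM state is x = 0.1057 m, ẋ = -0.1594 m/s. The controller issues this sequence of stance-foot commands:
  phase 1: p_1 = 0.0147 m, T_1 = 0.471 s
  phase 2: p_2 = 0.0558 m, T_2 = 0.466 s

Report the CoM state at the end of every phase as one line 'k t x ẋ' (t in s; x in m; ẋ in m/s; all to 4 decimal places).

phase 1: p=0.0147, T=0.471, ωT=1.499381, cosh=2.351093, sinh=2.127825; start (x,ẋ)=(0.105700, -0.159400) → end (x,ẋ)=(0.122104, 0.241644)
phase 2: p=0.0558, T=0.466, ωT=1.483464, cosh=2.317521, sinh=2.090670; start (x,ẋ)=(0.122104, 0.241644) → end (x,ẋ)=(0.368160, 1.001301)

1 0.4710 0.1221 0.2416
2 0.9370 0.3682 1.0013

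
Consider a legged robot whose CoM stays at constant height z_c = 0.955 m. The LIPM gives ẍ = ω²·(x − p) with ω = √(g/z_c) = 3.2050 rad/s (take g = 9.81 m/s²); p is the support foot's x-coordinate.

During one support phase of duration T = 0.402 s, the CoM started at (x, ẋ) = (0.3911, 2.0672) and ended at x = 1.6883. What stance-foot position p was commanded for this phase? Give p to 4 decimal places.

ωT = 3.2050·0.402 = 1.288410; cosh(ωT) = 1.951362, sinh(ωT) = 1.675653
x(T) = p + (x₀−p)·cosh(ωT) + (ẋ₀/ω)·sinh(ωT) ⇒ p·(1 − cosh) = x(T) − x₀·cosh − (ẋ₀/ω)·sinh
numerator   = 1.6883 − (0.3911)·1.951362 − (2.0672/3.2050)·1.675653 = -0.155661
denominator = 1 − 1.951362 = -0.951362
p = -0.155661 / -0.951362 = 0.1636

p = 0.1636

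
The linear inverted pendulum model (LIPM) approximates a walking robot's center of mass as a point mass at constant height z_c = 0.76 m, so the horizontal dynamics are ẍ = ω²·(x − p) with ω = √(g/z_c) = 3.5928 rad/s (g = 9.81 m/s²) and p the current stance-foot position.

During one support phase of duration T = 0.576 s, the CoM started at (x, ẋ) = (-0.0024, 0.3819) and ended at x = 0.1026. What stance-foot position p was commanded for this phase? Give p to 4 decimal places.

ωT = 3.5928·0.576 = 2.069453; cosh(ωT) = 4.023371, sinh(ωT) = 3.897116
x(T) = p + (x₀−p)·cosh(ωT) + (ẋ₀/ω)·sinh(ωT) ⇒ p·(1 − cosh) = x(T) − x₀·cosh − (ẋ₀/ω)·sinh
numerator   = 0.1026 − (-0.0024)·4.023371 − (0.3819/3.5928)·3.897116 = -0.301992
denominator = 1 − 4.023371 = -3.023371
p = -0.301992 / -3.023371 = 0.0999

p = 0.0999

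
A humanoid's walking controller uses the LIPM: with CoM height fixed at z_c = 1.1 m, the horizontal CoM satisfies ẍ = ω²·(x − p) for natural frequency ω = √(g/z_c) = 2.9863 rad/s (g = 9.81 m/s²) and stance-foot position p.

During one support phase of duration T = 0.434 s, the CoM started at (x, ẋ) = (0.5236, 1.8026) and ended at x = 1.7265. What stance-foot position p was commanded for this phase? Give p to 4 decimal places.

p = 0.3344

ωT = 2.9863·0.434 = 1.296054; cosh(ωT) = 1.964228, sinh(ωT) = 1.690619
x(T) = p + (x₀−p)·cosh(ωT) + (ẋ₀/ω)·sinh(ωT) ⇒ p·(1 − cosh) = x(T) − x₀·cosh − (ẋ₀/ω)·sinh
numerator   = 1.7265 − (0.5236)·1.964228 − (1.8026/2.9863)·1.690619 = -0.322467
denominator = 1 − 1.964228 = -0.964228
p = -0.322467 / -0.964228 = 0.3344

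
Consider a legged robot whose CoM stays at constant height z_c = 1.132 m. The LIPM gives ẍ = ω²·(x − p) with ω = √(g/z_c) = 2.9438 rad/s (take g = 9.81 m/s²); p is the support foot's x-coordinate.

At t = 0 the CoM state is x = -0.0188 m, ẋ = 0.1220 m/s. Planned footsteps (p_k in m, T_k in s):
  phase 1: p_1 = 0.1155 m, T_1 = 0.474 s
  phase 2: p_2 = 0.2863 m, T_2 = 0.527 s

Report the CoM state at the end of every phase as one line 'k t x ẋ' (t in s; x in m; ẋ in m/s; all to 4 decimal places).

phase 1: p=0.1155, T=0.474, ωT=1.395361, cosh=2.142088, sinh=1.894344; start (x,ẋ)=(-0.018800, 0.122000) → end (x,ẋ)=(-0.093675, -0.487599)
phase 2: p=0.2863, T=0.527, ωT=1.551383, cosh=2.464972, sinh=2.253017; start (x,ẋ)=(-0.093675, -0.487599) → end (x,ẋ)=(-1.023508, -3.722076)

1 0.4740 -0.0937 -0.4876
2 1.0010 -1.0235 -3.7221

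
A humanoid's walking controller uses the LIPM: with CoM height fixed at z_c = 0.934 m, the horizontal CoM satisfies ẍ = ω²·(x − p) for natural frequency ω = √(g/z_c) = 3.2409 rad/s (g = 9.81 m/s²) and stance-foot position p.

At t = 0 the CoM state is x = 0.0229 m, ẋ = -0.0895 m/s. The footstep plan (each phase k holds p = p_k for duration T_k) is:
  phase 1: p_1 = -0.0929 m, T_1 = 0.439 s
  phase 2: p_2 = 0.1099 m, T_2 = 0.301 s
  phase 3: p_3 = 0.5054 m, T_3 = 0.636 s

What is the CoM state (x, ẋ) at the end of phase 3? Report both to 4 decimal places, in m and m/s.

phase 1: p=-0.0929, T=0.439, ωT=1.422755, cosh=2.194792, sinh=1.953743; start (x,ẋ)=(0.022900, -0.089500) → end (x,ẋ)=(0.107303, 0.536798)
phase 2: p=0.1099, T=0.301, ωT=0.975511, cosh=1.514761, sinh=1.137761; start (x,ẋ)=(0.107303, 0.536798) → end (x,ẋ)=(0.294416, 0.803544)
phase 3: p=0.5054, T=0.636, ωT=2.061212, cosh=3.991394, sinh=3.864094; start (x,ẋ)=(0.294416, 0.803544) → end (x,ẋ)=(0.621338, 0.565078)

x = 0.6213, ẋ = 0.5651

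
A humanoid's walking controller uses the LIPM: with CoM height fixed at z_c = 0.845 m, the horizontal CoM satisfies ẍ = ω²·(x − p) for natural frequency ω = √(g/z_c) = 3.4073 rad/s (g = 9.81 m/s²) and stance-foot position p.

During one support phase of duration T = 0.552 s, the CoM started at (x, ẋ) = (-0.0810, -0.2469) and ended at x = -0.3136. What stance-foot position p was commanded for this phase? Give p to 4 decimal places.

p = -0.0808

ωT = 3.4073·0.552 = 1.880830; cosh(ωT) = 3.355704, sinh(ωT) = 3.203240
x(T) = p + (x₀−p)·cosh(ωT) + (ẋ₀/ω)·sinh(ωT) ⇒ p·(1 − cosh) = x(T) − x₀·cosh − (ẋ₀/ω)·sinh
numerator   = -0.3136 − (-0.0810)·3.355704 − (-0.2469/3.4073)·3.203240 = 0.190325
denominator = 1 − 3.355704 = -2.355704
p = 0.190325 / -2.355704 = -0.0808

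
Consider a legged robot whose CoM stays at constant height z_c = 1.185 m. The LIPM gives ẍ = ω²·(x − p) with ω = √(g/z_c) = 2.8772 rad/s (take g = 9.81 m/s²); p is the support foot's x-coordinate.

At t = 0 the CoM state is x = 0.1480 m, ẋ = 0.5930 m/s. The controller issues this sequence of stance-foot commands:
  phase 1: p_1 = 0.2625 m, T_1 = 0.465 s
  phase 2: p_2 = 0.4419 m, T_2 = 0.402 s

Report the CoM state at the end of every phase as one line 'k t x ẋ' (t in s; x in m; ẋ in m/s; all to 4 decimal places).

phase 1: p=0.2625, T=0.465, ωT=1.337898, cosh=2.036710, sinh=1.774314; start (x,ẋ)=(0.148000, 0.593000) → end (x,ẋ)=(0.394988, 0.623240)
phase 2: p=0.4419, T=0.402, ωT=1.156634, cosh=1.746879, sinh=1.432336; start (x,ẋ)=(0.394988, 0.623240) → end (x,ẋ)=(0.670214, 0.895397)

1 0.4650 0.3950 0.6232
2 0.8670 0.6702 0.8954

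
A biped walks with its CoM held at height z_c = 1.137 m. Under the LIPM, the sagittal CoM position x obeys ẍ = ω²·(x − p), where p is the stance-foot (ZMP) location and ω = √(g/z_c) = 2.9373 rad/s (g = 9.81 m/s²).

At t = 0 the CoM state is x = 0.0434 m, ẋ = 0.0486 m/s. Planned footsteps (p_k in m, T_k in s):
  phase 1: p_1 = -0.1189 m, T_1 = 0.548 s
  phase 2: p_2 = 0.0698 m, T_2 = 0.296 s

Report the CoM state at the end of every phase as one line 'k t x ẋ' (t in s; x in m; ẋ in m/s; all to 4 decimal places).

1 0.5480 0.3429 1.2708
2 0.8440 0.8781 2.5707

phase 1: p=-0.1189, T=0.548, ωT=1.609640, cosh=2.600486, sinh=2.400527; start (x,ẋ)=(0.043400, 0.048600) → end (x,ẋ)=(0.342878, 1.270772)
phase 2: p=0.0698, T=0.296, ωT=0.869441, cosh=1.402381, sinh=0.983195; start (x,ẋ)=(0.342878, 1.270772) → end (x,ẋ)=(0.878121, 2.570738)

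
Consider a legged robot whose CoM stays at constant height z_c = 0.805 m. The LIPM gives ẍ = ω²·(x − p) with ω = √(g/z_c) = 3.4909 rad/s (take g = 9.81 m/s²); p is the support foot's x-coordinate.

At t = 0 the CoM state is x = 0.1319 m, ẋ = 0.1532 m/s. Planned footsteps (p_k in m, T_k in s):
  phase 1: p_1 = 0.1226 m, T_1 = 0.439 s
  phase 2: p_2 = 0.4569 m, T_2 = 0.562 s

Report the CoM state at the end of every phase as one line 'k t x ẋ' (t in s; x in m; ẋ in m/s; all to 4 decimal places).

1 0.4390 0.2420 0.4428
2 1.0010 0.1197 -1.0094

phase 1: p=0.1226, T=0.439, ωT=1.532505, cosh=2.422877, sinh=2.206883; start (x,ẋ)=(0.131900, 0.153200) → end (x,ẋ)=(0.241983, 0.442832)
phase 2: p=0.4569, T=0.562, ωT=1.961886, cosh=3.626660, sinh=3.486067; start (x,ẋ)=(0.241983, 0.442832) → end (x,ẋ)=(0.119688, -1.009434)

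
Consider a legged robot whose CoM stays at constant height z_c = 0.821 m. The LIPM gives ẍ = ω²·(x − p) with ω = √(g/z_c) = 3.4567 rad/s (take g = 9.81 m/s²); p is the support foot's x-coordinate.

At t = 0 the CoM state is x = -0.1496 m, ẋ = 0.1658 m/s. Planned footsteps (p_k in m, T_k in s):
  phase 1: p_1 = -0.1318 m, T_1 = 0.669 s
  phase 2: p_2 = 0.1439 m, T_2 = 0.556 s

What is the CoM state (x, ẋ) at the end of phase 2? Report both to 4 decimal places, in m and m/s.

phase 1: p=-0.1318, T=0.669, ωT=2.312532, cosh=5.099489, sinh=5.000479; start (x,ẋ)=(-0.149600, 0.165800) → end (x,ẋ)=(0.017276, 0.537820)
phase 2: p=0.1439, T=0.556, ωT=1.921925, cosh=3.490214, sinh=3.343889; start (x,ẋ)=(0.017276, 0.537820) → end (x,ẋ)=(0.222223, 0.413483)

x = 0.2222, ẋ = 0.4135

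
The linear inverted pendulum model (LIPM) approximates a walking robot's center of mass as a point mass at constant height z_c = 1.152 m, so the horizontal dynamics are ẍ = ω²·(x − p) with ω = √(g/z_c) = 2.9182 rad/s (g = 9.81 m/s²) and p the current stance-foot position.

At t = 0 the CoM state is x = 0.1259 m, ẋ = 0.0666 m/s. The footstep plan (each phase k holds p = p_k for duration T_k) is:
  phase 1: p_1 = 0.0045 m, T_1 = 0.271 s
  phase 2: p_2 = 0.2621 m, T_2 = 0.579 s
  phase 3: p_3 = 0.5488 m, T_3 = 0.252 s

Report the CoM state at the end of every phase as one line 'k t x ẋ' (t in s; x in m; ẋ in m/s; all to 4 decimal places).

phase 1: p=0.0045, T=0.271, ωT=0.790832, cosh=1.329349, sinh=0.875882; start (x,ẋ)=(0.125900, 0.066600) → end (x,ẋ)=(0.185873, 0.398833)
phase 2: p=0.2621, T=0.579, ωT=1.689638, cosh=2.801052, sinh=2.616466; start (x,ẋ)=(0.185873, 0.398833) → end (x,ẋ)=(0.406178, 0.535127)
phase 3: p=0.5488, T=0.252, ωT=0.735386, cosh=1.282804, sinh=0.803484; start (x,ẋ)=(0.406178, 0.535127) → end (x,ẋ)=(0.513183, 0.352053)

1 0.2710 0.1859 0.3988
2 0.8500 0.4062 0.5351
3 1.1020 0.5132 0.3521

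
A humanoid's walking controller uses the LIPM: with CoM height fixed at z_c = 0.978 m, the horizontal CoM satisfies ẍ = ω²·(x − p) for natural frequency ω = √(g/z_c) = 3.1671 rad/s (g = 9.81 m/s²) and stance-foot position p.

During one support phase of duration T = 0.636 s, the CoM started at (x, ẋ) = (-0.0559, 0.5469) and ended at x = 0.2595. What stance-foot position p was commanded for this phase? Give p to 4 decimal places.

ωT = 3.1671·0.636 = 2.014276; cosh(ωT) = 3.814356, sinh(ωT) = 3.680939
x(T) = p + (x₀−p)·cosh(ωT) + (ẋ₀/ω)·sinh(ωT) ⇒ p·(1 − cosh) = x(T) − x₀·cosh − (ẋ₀/ω)·sinh
numerator   = 0.2595 − (-0.0559)·3.814356 − (0.5469/3.1671)·3.680939 = -0.162908
denominator = 1 − 3.814356 = -2.814356
p = -0.162908 / -2.814356 = 0.0579

p = 0.0579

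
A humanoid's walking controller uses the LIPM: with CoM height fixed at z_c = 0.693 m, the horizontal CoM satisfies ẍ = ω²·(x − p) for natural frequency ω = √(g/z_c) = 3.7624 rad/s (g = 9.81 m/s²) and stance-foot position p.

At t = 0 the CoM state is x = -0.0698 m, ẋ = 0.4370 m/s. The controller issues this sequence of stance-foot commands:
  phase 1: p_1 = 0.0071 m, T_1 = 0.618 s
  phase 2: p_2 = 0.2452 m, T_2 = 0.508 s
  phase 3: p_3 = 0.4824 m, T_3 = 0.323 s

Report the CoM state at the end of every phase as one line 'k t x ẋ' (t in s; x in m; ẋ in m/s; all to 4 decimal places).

1 0.6180 0.1984 0.7907
2 1.1260 0.7785 2.1494
3 1.4490 1.9036 5.6544

phase 1: p=0.0071, T=0.618, ωT=2.325163, cosh=5.163058, sinh=5.065291; start (x,ẋ)=(-0.069800, 0.437000) → end (x,ẋ)=(0.198391, 0.790723)
phase 2: p=0.2452, T=0.508, ωT=1.911299, cosh=3.454878, sinh=3.306990; start (x,ẋ)=(0.198391, 0.790723) → end (x,ẋ)=(0.778491, 2.149440)
phase 3: p=0.4824, T=0.323, ωT=1.215255, cosh=1.833894, sinh=1.537260; start (x,ẋ)=(0.778491, 2.149440) → end (x,ẋ)=(1.903629, 5.654375)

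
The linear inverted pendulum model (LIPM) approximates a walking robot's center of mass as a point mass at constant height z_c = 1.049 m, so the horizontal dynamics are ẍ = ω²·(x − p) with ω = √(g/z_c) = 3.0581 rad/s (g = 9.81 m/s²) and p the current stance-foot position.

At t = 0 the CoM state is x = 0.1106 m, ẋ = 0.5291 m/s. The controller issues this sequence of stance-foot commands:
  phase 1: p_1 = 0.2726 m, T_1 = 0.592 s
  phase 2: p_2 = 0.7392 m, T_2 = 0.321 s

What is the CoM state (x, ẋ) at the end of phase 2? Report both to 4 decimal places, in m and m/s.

phase 1: p=0.2726, T=0.592, ωT=1.810395, cosh=3.138226, sinh=2.974637; start (x,ẋ)=(0.110600, 0.529100) → end (x,ẋ)=(0.278867, 0.186764)
phase 2: p=0.7392, T=0.321, ωT=0.981650, cosh=1.521774, sinh=1.147082; start (x,ẋ)=(0.278867, 0.186764) → end (x,ẋ)=(0.108731, -1.330586)

x = 0.1087, ẋ = -1.3306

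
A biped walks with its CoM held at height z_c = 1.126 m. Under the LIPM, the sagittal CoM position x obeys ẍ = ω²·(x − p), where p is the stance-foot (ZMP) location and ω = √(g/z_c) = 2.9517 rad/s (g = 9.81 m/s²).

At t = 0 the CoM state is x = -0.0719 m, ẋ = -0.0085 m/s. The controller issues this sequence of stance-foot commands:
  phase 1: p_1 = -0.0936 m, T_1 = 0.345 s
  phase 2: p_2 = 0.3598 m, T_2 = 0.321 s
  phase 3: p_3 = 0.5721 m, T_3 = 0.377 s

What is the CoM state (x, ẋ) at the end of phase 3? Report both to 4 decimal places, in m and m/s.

x = -1.3888, ẋ = -5.4149

phase 1: p=-0.0936, T=0.345, ωT=1.018336, cosh=1.564890, sinh=1.203695; start (x,ẋ)=(-0.071900, -0.008500) → end (x,ẋ)=(-0.063108, 0.063797)
phase 2: p=0.3598, T=0.321, ωT=0.947496, cosh=1.483477, sinh=1.095766; start (x,ẋ)=(-0.063108, 0.063797) → end (x,ẋ)=(-0.243891, -1.273200)
phase 3: p=0.5721, T=0.377, ωT=1.112791, cosh=1.685740, sinh=1.357099; start (x,ẋ)=(-0.243891, -1.273200) → end (x,ẋ)=(-1.388826, -5.414939)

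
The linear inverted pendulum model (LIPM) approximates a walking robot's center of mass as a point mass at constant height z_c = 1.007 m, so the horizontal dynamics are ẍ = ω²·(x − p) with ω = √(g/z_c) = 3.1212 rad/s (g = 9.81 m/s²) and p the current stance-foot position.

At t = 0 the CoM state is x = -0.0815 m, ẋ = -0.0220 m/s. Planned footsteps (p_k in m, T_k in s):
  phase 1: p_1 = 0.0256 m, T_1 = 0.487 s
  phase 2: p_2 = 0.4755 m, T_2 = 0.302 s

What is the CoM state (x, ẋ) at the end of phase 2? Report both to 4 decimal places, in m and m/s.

phase 1: p=0.0256, T=0.487, ωT=1.520024, cosh=2.395522, sinh=2.176815; start (x,ẋ)=(-0.081500, -0.022000) → end (x,ẋ)=(-0.246304, -0.780368)
phase 2: p=0.4755, T=0.302, ωT=0.942602, cosh=1.478132, sinh=1.088520; start (x,ẋ)=(-0.246304, -0.780368) → end (x,ẋ)=(-0.863575, -3.605808)

x = -0.8636, ẋ = -3.6058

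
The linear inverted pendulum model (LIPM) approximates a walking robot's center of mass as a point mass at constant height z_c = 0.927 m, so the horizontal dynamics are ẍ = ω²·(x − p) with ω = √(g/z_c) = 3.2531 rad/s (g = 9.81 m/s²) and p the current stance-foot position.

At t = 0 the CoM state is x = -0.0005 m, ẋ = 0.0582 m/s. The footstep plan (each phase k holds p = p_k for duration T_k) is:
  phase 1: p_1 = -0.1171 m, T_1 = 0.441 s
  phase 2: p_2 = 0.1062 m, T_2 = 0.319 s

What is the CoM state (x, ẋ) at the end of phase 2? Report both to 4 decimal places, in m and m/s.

phase 1: p=-0.1171, T=0.441, ωT=1.434617, cosh=2.218122, sinh=1.979915; start (x,ẋ)=(-0.000500, 0.058200) → end (x,ẋ)=(0.176955, 0.880099)
phase 2: p=0.1062, T=0.319, ωT=1.037739, cosh=1.588541, sinh=1.234286; start (x,ẋ)=(0.176955, 0.880099) → end (x,ẋ)=(0.552523, 1.682173)

x = 0.5525, ẋ = 1.6822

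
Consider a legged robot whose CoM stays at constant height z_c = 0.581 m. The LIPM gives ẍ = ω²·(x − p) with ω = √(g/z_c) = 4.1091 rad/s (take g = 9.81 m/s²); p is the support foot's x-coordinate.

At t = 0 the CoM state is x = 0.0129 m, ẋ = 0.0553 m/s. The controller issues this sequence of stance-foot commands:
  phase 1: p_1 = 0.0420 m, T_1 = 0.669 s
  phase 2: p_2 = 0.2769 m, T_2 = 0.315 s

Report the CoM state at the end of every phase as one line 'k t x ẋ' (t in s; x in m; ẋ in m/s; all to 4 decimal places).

phase 1: p=0.0420, T=0.669, ωT=2.748988, cosh=7.845400, sinh=7.781408; start (x,ẋ)=(0.012900, 0.055300) → end (x,ẋ)=(-0.081579, -0.496610)
phase 2: p=0.2769, T=0.315, ωT=1.294366, cosh=1.961378, sinh=1.687306; start (x,ẋ)=(-0.081579, -0.496610) → end (x,ẋ)=(-0.630135, -3.459488)

1 0.6690 -0.0816 -0.4966
2 0.9840 -0.6301 -3.4595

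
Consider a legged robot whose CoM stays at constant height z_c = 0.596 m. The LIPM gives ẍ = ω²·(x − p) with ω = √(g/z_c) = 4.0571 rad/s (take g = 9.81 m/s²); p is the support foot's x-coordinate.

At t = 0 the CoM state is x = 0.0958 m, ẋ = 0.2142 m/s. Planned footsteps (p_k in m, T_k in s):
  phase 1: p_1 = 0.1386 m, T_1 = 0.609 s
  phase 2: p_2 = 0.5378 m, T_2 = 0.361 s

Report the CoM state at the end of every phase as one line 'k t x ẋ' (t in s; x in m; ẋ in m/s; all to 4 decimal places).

phase 1: p=0.1386, T=0.609, ωT=2.470774, cosh=5.958060, sinh=5.873540; start (x,ẋ)=(0.095800, 0.214200) → end (x,ẋ)=(0.193696, 0.256312)
phase 2: p=0.5378, T=0.361, ωT=1.464613, cosh=2.278518, sinh=2.047351; start (x,ẋ)=(0.193696, 0.256312) → end (x,ẋ)=(-0.116902, -2.274218)

1 0.6090 0.1937 0.2563
2 0.9700 -0.1169 -2.2742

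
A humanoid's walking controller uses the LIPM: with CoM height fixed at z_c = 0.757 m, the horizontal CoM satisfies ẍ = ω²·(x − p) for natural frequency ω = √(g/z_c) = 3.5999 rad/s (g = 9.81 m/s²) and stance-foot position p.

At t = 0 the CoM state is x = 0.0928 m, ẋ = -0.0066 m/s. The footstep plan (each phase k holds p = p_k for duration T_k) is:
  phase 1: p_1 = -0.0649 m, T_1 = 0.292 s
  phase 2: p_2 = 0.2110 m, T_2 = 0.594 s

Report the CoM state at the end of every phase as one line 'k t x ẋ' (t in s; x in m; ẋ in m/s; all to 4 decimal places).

phase 1: p=-0.0649, T=0.292, ωT=1.051171, cosh=1.605264, sinh=1.255735; start (x,ẋ)=(0.092800, -0.006600) → end (x,ẋ)=(0.185948, 0.702291)
phase 2: p=0.2110, T=0.594, ωT=2.138341, cosh=4.301598, sinh=4.183748; start (x,ẋ)=(0.185948, 0.702291) → end (x,ẋ)=(0.919428, 2.643663)

1 0.2920 0.1859 0.7023
2 0.8860 0.9194 2.6437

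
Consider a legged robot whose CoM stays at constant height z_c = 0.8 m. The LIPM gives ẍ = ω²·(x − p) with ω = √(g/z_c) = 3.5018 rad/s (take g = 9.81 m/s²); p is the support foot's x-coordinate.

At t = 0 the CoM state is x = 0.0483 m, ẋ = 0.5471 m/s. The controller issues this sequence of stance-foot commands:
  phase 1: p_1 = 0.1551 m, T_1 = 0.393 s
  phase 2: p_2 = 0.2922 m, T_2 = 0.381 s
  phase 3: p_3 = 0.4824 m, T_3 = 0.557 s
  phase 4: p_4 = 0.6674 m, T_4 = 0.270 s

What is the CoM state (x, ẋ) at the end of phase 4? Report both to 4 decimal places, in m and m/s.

x = 0.6807, ẋ = 0.3455

phase 1: p=0.1551, T=0.393, ωT=1.376207, cosh=2.106195, sinh=1.853660; start (x,ẋ)=(0.048300, 0.547100) → end (x,ẋ)=(0.219763, 0.459045)
phase 2: p=0.2922, T=0.381, ωT=1.334186, cosh=2.030138, sinh=1.766765; start (x,ẋ)=(0.219763, 0.459045) → end (x,ẋ)=(0.376745, 0.483767)
phase 3: p=0.4824, T=0.557, ωT=1.950503, cosh=3.587212, sinh=3.445009; start (x,ẋ)=(0.376745, 0.483767) → end (x,ẋ)=(0.579314, 0.460780)
phase 4: p=0.6674, T=0.270, ωT=0.945486, cosh=1.481277, sinh=1.092787; start (x,ẋ)=(0.579314, 0.460780) → end (x,ẋ)=(0.680714, 0.345463)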